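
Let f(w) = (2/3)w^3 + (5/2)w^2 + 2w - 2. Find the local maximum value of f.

f'(w) = 2w^2 + 5w + 2 = 0 at w = -2, -1/2.
Since f''(w) = 4w + 5, we get f''(-2) = -3 < 0 ⇒ local maximum; f''(-1/2) = 3 > 0 ⇒ local minimum.
Thus f has its local maximum at w = -2, with value -4/3.

-4/3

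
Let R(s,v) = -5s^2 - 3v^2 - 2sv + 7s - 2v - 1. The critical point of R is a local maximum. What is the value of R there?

139/56

∂R/∂s = -10s - 2v + 7 = 0 and ∂R/∂v = -2s - 6v - 2 = 0, so (s, v) = (23/28, -17/28).
The Hessian has R_{ss} = -10, R_{vv} = -6, R_{sv} = -2, giving D = 56 > 0 with R_{ss} < 0, so the point is a local maximum.
R(23/28, -17/28) = 139/56.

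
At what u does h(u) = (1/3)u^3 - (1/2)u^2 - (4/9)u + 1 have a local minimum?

h'(u) = u^2 - u - 4/9 = 0 at u = -1/3, 4/3.
h''(u) = 2u - 1. h''(-1/3) = -5/3 < 0 ⇒ local maximum; h''(4/3) = 5/3 > 0 ⇒ local minimum.
Thus h has its local minimum at u = 4/3, with value 25/81.

4/3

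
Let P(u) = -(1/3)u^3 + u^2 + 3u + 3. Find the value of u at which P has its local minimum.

P'(u) = -u^2 + 2u + 3 = 0 at u = -1, 3.
P''(u) = -2u + 2. P''(-1) = 4 > 0 ⇒ local minimum; P''(3) = -4 < 0 ⇒ local maximum.
Thus P has its local minimum at u = -1, with value 4/3.

-1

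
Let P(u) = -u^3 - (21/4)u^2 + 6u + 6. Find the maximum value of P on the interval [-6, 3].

121/16

P'(u) = -3u^2 - (21/2)u + 6, which vanishes at u = -4 and u = 1/2.
Candidates: P(-6) = -3, P(-4) = -38, P(1/2) = 121/16, P(3) = -201/4.
So the maximum is P(1/2) = 121/16.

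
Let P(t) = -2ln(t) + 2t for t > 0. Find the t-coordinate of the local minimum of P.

1

P'(t) = -2/t + 2 = 0 gives t = 1.
P''(t) = 2/t², which is positive for t > 0, so this is a local minimum.
P(1) = -2·ln(1) + 2 ≈ 2.0000.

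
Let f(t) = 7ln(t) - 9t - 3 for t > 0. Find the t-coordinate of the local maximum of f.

7/9

f'(t) = 7/t − 9 = 0 gives t = 7/9.
f''(t) = -7/t², which is negative for t > 0, so this is a local maximum.
f(7/9) = 7·ln(7/9) - 7 - 3 ≈ -11.7592.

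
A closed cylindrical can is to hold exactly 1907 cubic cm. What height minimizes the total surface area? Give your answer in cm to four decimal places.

With radius r and height h, πr²h = 1907 so h = 1907/(πr²), and S(r) = 2πr² + 2πrh = 2πr² + 2·1907/r.
S'(r) = 4πr − 2·1907/r² = 0 ⇒ r³ = 1907/(2π), so r ≈ 6.7203 and h = 2r ≈ 13.4406.
S''(r) = 4π + 4·1907/r³ > 0, so this is the minimum; S ≈ 851.2981.

13.4406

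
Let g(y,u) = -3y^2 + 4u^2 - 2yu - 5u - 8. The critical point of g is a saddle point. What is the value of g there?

-491/52

∂g/∂y = -6y - 2u = 0 and ∂g/∂u = -2y + 8u - 5 = 0, so (y, u) = (-5/26, 15/26).
The Hessian has g_{yy} = -6, g_{uu} = 8, g_{yu} = -2, giving D = -52 < 0, so the point is a saddle point.
g(-5/26, 15/26) = -491/52.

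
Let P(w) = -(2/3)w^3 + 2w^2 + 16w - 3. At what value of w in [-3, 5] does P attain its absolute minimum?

-2

Differentiating, P'(w) = -2w^2 + 4w + 16; which vanishes at w = -2 and w = 4.
Compare values at every candidate in [-3, 5]: P(-3) = -15; P(-2) = -65/3; P(4) = 151/3; P(5) = 131/3.
So the minimum is P(-2) = -65/3.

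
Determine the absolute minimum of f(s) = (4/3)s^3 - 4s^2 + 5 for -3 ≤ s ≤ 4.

f'(s) = 4s^2 - 8s, which vanishes at s = 0 and s = 2.
Evaluating at the critical points and endpoints: f(-3) = -67; f(0) = 5; f(2) = -1/3; f(4) = 79/3.
Hence the absolute minimum is -67 at s = -3.

-67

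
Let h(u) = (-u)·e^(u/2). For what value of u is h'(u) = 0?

-2

Differentiating with the product rule gives h'(u) = (-(1/2)u - 1)·e^(u/2). Since e^(u/2) > 0, the only critical point is u = -2.
h''(-2) has the same sign as -1/2 < 0, so this is a local maximum.
h(-2) = (2)·e^(-1) ≈ 0.7358.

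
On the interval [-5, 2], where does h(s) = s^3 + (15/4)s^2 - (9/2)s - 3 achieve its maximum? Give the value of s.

-3

h'(s) = 3s^2 + (15/2)s - 9/2, which vanishes at s = -3 and s = 1/2.
Compare values at every candidate in [-5, 2]: h(-5) = -47/4,  h(-3) = 69/4,  h(1/2) = -67/16,  h(2) = 11.
Hence the absolute maximum is 69/4 at s = -3.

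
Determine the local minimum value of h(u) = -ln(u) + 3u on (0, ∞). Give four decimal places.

h'(u) = -1/u + 3 = 0 gives u = 1/3.
h''(u) = 1/u², which is positive for u > 0, so this is a local minimum.
h(1/3) = -1·ln(1/3) + 1 ≈ 2.0986.

2.0986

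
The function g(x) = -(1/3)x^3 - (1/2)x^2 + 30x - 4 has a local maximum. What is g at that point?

551/6

Critical points: g'(x) = -x^2 - x + 30 vanishes at x = -6, 5.
Since g''(x) = -2x - 1, we get g''(-6) = 11 > 0 ⇒ local minimum; g''(5) = -11 < 0 ⇒ local maximum.
So the local maximum value is g(5) = 551/6.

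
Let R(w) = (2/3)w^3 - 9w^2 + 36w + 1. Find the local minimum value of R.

R'(w) = 2w^2 - 18w + 36. Setting R'(w) = 0 gives w ∈ {3, 6}.
Since R''(w) = 4w - 18, we get R''(3) = -6 < 0 ⇒ local maximum; R''(6) = 6 > 0 ⇒ local minimum.
So the local minimum value is R(6) = 37.

37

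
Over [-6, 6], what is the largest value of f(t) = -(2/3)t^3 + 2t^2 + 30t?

350/3

f'(t) = -2t^2 + 4t + 30, which vanishes at t = -3 and t = 5.
Compare values at every candidate in [-6, 6]: f(-6) = 36; f(-3) = -54; f(5) = 350/3; f(6) = 108.
So the maximum is f(5) = 350/3.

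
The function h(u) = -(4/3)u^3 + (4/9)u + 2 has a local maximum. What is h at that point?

170/81

h'(u) = -4u^2 + 4/9 = 0 at u = -1/3, 1/3.
h''(u) = -8u. h''(-1/3) = 8/3 > 0 ⇒ local minimum; h''(1/3) = -8/3 < 0 ⇒ local maximum.
So the local maximum value is h(1/3) = 170/81.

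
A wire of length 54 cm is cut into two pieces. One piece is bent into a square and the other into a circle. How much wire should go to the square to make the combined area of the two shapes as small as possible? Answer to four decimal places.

30.2454

Let x be the length used for the square. Square side x/4; circle radius (54−x)/(2π).
A(x) = (x/4)² + π·((54−x)/(2π))² = x²/16 + (54−x)²/(4π) for 0 ≤ x ≤ 54. A'(x) = x/8 − (54−x)/(2π) = 0 gives x = 4·54/(π+4) ≈ 30.2454.
A'' = 1/8 + 1/(2π) > 0, so this gives the minimum combined area; x ≈ 30.2454 cm to the square.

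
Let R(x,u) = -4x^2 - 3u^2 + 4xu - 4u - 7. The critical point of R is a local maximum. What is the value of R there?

∂R/∂x = -8x + 4u = 0 and ∂R/∂u = 4x - 6u - 4 = 0, so (x, u) = (-1/2, -1).
The Hessian has R_{xx} = -8, R_{uu} = -6, R_{xu} = 4, giving D = 32 > 0 with R_{xx} < 0, so the point is a local maximum.
R(-1/2, -1) = -5.

-5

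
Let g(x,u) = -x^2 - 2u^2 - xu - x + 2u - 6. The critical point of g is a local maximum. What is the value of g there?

∂g/∂x = -2x - u - 1 = 0 and ∂g/∂u = -x - 4u + 2 = 0, so (x, u) = (-6/7, 5/7).
The Hessian has g_{xx} = -2, g_{uu} = -4, g_{xu} = -1, giving D = 7 > 0 with g_{xx} < 0, so the point is a local maximum.
g(-6/7, 5/7) = -34/7.

-34/7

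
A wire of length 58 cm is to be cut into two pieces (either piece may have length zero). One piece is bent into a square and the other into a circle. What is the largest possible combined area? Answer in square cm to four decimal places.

267.6986

Let x be the length used for the square. Square side x/4; circle radius (58−x)/(2π).
A(x) = (x/4)² + π·((58−x)/(2π))² = x²/16 + (58−x)²/(4π) for 0 ≤ x ≤ 58. A'(x) = x/8 − (58−x)/(2π) = 0 gives x = 4·58/(π+4) ≈ 32.4858.
A'' > 0, so the interior critical point is a minimum; the maximum is at an endpoint. A(0) = 267.6986 and A(58) = 210.2500, so the largest area is 267.6986.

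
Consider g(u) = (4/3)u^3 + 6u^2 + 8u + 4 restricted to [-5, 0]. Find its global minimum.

-158/3

Differentiating, g'(u) = 4u^2 + 12u + 8; which vanishes at u = -2 and u = -1.
Compare values at every candidate in [-5, 0]: g(-5) = -158/3; g(-2) = 4/3; g(-1) = 2/3; g(0) = 4.
Hence the absolute minimum is -158/3 at u = -5.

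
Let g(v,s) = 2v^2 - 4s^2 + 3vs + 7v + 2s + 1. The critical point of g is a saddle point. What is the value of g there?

-189/41

∂g/∂v = 4v + 3s + 7 = 0 and ∂g/∂s = 3v - 8s + 2 = 0, so (v, s) = (-62/41, -13/41).
The Hessian has g_{vv} = 4, g_{ss} = -8, g_{vs} = 3, giving D = -41 < 0, so the point is a saddle point.
g(-62/41, -13/41) = -189/41.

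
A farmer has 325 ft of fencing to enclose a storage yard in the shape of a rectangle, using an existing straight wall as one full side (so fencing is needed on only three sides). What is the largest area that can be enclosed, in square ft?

Let the sides perpendicular to the wall have length x and the parallel side y, so 2x + y = 325 and the area is A = xy = x(325 − 2x).
A'(x) = 325 − 4x = 0 gives x = 325/4, and A''(x) = −4 < 0 confirms a maximum.
Then y = 325 − 2·325/4 = 325/2 and A = 105625/8.

105625/8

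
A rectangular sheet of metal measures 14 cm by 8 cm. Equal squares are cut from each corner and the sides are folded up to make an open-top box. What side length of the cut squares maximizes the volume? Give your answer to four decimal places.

1.6391

With cut size x, the volume is V(x) = x(14 − 2x)(8 − 2x) for 0 < x < 4.
V'(x) = 12x^2 − 88x + 112. Setting V'(x) = 0 gives x ≈ 1.6391 (the root in (0, 4)).
V''(x) = 24x − 88 is negative there, so this is the maximum; V ≈ 82.9814.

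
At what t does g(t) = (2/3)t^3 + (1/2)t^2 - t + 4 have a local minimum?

1/2

Critical points: g'(t) = 2t^2 + t - 1 vanishes at t = -1, 1/2.
Since g''(t) = 4t + 1, we get g''(-1) = -3 < 0 ⇒ local maximum; g''(1/2) = 3 > 0 ⇒ local minimum.
Thus g has its local minimum at t = 1/2, with value 89/24.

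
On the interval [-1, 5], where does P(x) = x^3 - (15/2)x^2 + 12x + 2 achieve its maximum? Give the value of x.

1

P'(x) = 3x^2 - 15x + 12, which vanishes at x = 1 and x = 4.
Candidates: P(-1) = -37/2; P(1) = 15/2; P(4) = -6; P(5) = -1/2.
The maximum over the interval is 15/2, attained at x = 1.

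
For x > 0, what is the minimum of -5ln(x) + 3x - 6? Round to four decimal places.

h'(x) = -5/x + 3 = 0 gives x = 5/3.
h''(x) = 5/x², which is positive for x > 0, so this is a local minimum.
h(5/3) = -5·ln(5/3) + 5 - 6 ≈ -3.5541.

-3.5541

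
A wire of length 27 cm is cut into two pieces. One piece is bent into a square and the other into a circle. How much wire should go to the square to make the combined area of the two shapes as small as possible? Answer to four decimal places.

Let x be the length used for the square. Square side x/4; circle radius (27−x)/(2π).
A(x) = (x/4)² + π·((27−x)/(2π))² = x²/16 + (27−x)²/(4π) for 0 ≤ x ≤ 27. A'(x) = x/8 − (27−x)/(2π) = 0 gives x = 4·27/(π+4) ≈ 15.1227.
A'' = 1/8 + 1/(2π) > 0, so this gives the minimum combined area; x ≈ 15.1227 cm to the square.

15.1227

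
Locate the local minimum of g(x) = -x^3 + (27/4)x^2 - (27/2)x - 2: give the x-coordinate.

3/2

g'(x) = -3x^2 + (27/2)x - 27/2 = 0 at x = 3/2, 3.
Since g''(x) = -6x + 27/2, we get g''(3/2) = 9/2 > 0 ⇒ local minimum; g''(3) = -9/2 < 0 ⇒ local maximum.
So the local minimum value is g(3/2) = -167/16.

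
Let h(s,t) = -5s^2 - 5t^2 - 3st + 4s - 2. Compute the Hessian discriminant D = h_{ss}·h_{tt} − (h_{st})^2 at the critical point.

∂h/∂s = -10s - 3t + 4 = 0 and ∂h/∂t = -3s - 10t = 0, so (s, t) = (40/91, -12/91).
The Hessian has h_{ss} = -10, h_{tt} = -10, h_{st} = -3, giving D = 91 > 0 with h_{ss} < 0, so the point is a local maximum.
D = (-10)·(-10) − (-3)^2 = 91.

91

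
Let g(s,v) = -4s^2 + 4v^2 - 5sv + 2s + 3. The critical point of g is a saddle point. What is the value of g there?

∂g/∂s = -8s - 5v + 2 = 0 and ∂g/∂v = -5s + 8v = 0, so (s, v) = (16/89, 10/89).
The Hessian has g_{ss} = -8, g_{vv} = 8, g_{sv} = -5, giving D = -89 < 0, so the point is a saddle point.
g(16/89, 10/89) = 283/89.

283/89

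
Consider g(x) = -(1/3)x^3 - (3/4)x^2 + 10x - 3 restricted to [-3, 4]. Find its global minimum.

-123/4

The derivative is -x^2 - (3/2)x + 10, whose only zero in [-3, 4] is x = 5/2.
Candidates: g(-3) = -123/4,  g(5/2) = 581/48,  g(4) = 11/3.
Hence the absolute minimum is -123/4 at x = -3.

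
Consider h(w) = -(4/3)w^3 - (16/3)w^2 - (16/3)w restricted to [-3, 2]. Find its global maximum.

The derivative is -4w^2 - (32/3)w - 16/3, which vanishes at w = -2 and w = -2/3.
Compare values at every candidate in [-3, 2]: h(-3) = 4; h(-2) = 0; h(-2/3) = 128/81; h(2) = -128/3.
So the maximum is h(-3) = 4.

4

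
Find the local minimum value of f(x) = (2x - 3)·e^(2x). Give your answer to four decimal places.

-7.3891

f'(x) = 2·e^(2x) + (2x - 3)·2·e^(2x) = (4x - 4)·e^(2x). Since e^(2x) > 0, the only critical point is x = 1.
f''(1) has the same sign as 4 > 0, so this is a local minimum.
f(1) = (-1)·e^(2) ≈ -7.3891.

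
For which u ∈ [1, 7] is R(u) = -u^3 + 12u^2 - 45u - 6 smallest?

R'(u) = -3u^2 + 24u - 45, which vanishes at u = 3 and u = 5.
Compare values at every candidate in [1, 7]: R(1) = -40,  R(3) = -60,  R(5) = -56,  R(7) = -76.
So the minimum is R(7) = -76.

7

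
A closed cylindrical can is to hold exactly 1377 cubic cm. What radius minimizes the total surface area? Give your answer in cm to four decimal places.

With radius r and height h, πr²h = 1377 so h = 1377/(πr²), and S(r) = 2πr² + 2πrh = 2πr² + 2·1377/r.
S'(r) = 4πr − 2·1377/r² = 0 ⇒ r³ = 1377/(2π), so r ≈ 6.0291 and h = 2r ≈ 12.0582.
S''(r) = 4π + 4·1377/r³ > 0, so this is the minimum; S ≈ 685.1787.

6.0291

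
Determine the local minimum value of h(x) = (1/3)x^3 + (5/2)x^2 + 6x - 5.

Critical points: h'(x) = x^2 + 5x + 6 vanishes at x = -3, -2.
Since h''(x) = 2x + 5, we get h''(-3) = -1 < 0 ⇒ local maximum; h''(-2) = 1 > 0 ⇒ local minimum.
So the local minimum value is h(-2) = -29/3.

-29/3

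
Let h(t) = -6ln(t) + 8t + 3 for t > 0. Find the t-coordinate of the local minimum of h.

h'(t) = -6/t + 8 = 0 gives t = 3/4.
h''(t) = 6/t², which is positive for t > 0, so this is a local minimum.
h(3/4) = -6·ln(3/4) + 6 + 3 ≈ 10.7261.

3/4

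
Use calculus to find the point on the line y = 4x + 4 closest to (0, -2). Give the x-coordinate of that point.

Minimize D(x)^2 = (x + 0)^2 + (4x + 6)^2.
d/dx[D^2] = 2(x + 0) + 2·4·(4x + 6) = 0 ⇒ x = -24/17.
Then y = -28/17 and the distance is √(36/17) ≈ 1.4552.

-24/17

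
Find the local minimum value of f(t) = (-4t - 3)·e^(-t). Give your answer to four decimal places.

By the product rule, f'(t) = (4t - 1)·e^(-t). Since e^(-t) > 0, the only critical point is t = 1/4.
f''(1/4) has the same sign as 4 > 0, so this is a local minimum.
f(1/4) = (-4)·e^(-1/4) ≈ -3.1152.

-3.1152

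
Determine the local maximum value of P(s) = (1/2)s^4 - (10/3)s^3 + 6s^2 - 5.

P'(s) = 2s^3 - 10s^2 + 12s. Setting P'(s) = 0 gives s ∈ {0, 2, 3}.
Second-derivative test with P''(s) = 6s^2 - 20s + 12: P''(0) = 12 > 0 ⇒ local minimum; P''(2) = -4 < 0 ⇒ local maximum; P''(3) = 6 > 0 ⇒ local minimum.
The local maximum is P(2) = 1/3.

1/3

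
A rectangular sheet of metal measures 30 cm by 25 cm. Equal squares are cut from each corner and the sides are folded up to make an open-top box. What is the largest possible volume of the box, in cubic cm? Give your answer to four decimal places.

1512.0403

With cut size x, the volume is V(x) = x(30 − 2x)(25 − 2x) for 0 < x < 12.5.
V'(x) = 12x^2 − 220x + 750. Setting V'(x) = 0 gives x ≈ 4.5269 (the root in (0, 12.5)).
V''(x) = 24x − 220 is negative there, so this is the maximum; V ≈ 1512.0403.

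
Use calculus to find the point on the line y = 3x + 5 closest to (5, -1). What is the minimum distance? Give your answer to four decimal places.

6.6408

Minimize D(x)^2 = (x - 5)^2 + (3x + 6)^2.
d/dx[D^2] = 2(x - 5) + 2·3·(3x + 6) = 0 ⇒ x = -13/10.
Then y = 11/10 and the distance is √(441/10) ≈ 6.6408.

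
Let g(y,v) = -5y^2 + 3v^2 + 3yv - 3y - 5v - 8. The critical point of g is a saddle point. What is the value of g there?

-695/69

∂g/∂y = -10y + 3v - 3 = 0 and ∂g/∂v = 3y + 6v - 5 = 0, so (y, v) = (-1/23, 59/69).
The Hessian has g_{yy} = -10, g_{vv} = 6, g_{yv} = 3, giving D = -69 < 0, so the point is a saddle point.
g(-1/23, 59/69) = -695/69.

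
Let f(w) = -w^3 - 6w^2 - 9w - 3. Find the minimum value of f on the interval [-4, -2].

-3

f'(w) = -3w^2 - 12w - 9, whose only zero in [-4, -2] is w = -3.
Compare values at every candidate in [-4, -2]: f(-4) = 1, f(-3) = -3, f(-2) = -1.
Hence the absolute minimum is -3 at w = -3.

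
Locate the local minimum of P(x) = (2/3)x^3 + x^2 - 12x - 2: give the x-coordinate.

2

P'(x) = 2x^2 + 2x - 12 = 0 at x = -3, 2.
Second-derivative test with P''(x) = 4x + 2: P''(-3) = -10 < 0 ⇒ local maximum; P''(2) = 10 > 0 ⇒ local minimum.
The local minimum is P(2) = -50/3.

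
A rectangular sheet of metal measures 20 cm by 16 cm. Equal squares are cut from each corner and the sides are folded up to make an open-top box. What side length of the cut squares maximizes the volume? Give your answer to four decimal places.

With cut size x, the volume is V(x) = x(20 − 2x)(16 − 2x) for 0 < x < 8.
V'(x) = 12x^2 − 144x + 320. Setting V'(x) = 0 gives x ≈ 2.9449 (the root in (0, 8)).
V''(x) = 24x − 144 is negative there, so this is the maximum; V ≈ 420.1104.

2.9449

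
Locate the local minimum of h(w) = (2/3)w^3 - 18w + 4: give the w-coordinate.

h'(w) = 2w^2 - 18. Setting h'(w) = 0 gives w ∈ {-3, 3}.
h''(w) = 4w. h''(-3) = -12 < 0 ⇒ local maximum; h''(3) = 12 > 0 ⇒ local minimum.
So the local minimum value is h(3) = -32.

3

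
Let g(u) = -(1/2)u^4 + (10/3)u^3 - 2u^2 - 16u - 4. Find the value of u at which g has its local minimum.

2

Critical points: g'(u) = -2u^3 + 10u^2 - 4u - 16 vanishes at u = -1, 2, 4.
Second-derivative test with g''(u) = -6u^2 + 20u - 4: g''(-1) = -30 < 0 ⇒ local maximum; g''(2) = 12 > 0 ⇒ local minimum; g''(4) = -20 < 0 ⇒ local maximum.
The local minimum is g(2) = -76/3.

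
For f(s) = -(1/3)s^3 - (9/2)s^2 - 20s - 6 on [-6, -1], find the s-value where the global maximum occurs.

-6

Differentiating, f'(s) = -s^2 - 9s - 20; which vanishes at s = -5 and s = -4.
Candidates: f(-6) = 24; f(-5) = 139/6; f(-4) = 70/3; f(-1) = 59/6.
The maximum over the interval is 24, attained at s = -6.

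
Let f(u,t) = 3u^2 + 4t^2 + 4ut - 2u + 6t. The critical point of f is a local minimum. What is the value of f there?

∂f/∂u = 6u + 4t - 2 = 0 and ∂f/∂t = 4u + 8t + 6 = 0, so (u, t) = (5/4, -11/8).
The Hessian has f_{uu} = 6, f_{tt} = 8, f_{ut} = 4, giving D = 32 > 0 with f_{uu} > 0, so the point is a local minimum.
f(5/4, -11/8) = -43/8.

-43/8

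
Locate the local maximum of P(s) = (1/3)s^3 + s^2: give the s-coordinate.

P'(s) = s^2 + 2s. Setting P'(s) = 0 gives s ∈ {-2, 0}.
P''(s) = 2s + 2. P''(-2) = -2 < 0 ⇒ local maximum; P''(0) = 2 > 0 ⇒ local minimum.
The local maximum is P(-2) = 4/3.

-2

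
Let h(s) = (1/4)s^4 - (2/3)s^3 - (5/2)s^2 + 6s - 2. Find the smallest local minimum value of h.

-44/3

h'(s) = s^3 - 2s^2 - 5s + 6 = 0 at s = -2, 1, 3.
h''(s) = 3s^2 - 4s - 5. h''(-2) = 15 > 0 ⇒ local minimum; h''(1) = -6 < 0 ⇒ local maximum; h''(3) = 10 > 0 ⇒ local minimum.
Thus h has its smallest local minimum at s = -2, with value -44/3.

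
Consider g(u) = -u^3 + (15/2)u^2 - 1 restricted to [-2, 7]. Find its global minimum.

-1

g'(u) = -3u^2 + 15u, which vanishes at u = 0 and u = 5.
Compare values at every candidate in [-2, 7]: g(-2) = 37,  g(0) = -1,  g(5) = 123/2,  g(7) = 47/2.
So the minimum is g(0) = -1.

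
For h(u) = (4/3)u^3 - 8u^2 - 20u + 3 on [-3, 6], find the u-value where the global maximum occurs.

-1

h'(u) = 4u^2 - 16u - 20, which vanishes at u = -1 and u = 5.
Compare values at every candidate in [-3, 6]: h(-3) = -45, h(-1) = 41/3, h(5) = -391/3, h(6) = -117.
Hence the absolute maximum is 41/3 at u = -1.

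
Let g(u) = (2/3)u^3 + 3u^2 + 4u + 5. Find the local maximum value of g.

g'(u) = 2u^2 + 6u + 4. Setting g'(u) = 0 gives u ∈ {-2, -1}.
g''(u) = 4u + 6. g''(-2) = -2 < 0 ⇒ local maximum; g''(-1) = 2 > 0 ⇒ local minimum.
Thus g has its local maximum at u = -2, with value 11/3.

11/3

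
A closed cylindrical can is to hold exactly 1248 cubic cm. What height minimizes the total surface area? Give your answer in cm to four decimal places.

With radius r and height h, πr²h = 1248 so h = 1248/(πr²), and S(r) = 2πr² + 2πrh = 2πr² + 2·1248/r.
S'(r) = 4πr − 2·1248/r² = 0 ⇒ r³ = 1248/(2π), so r ≈ 5.8346 and h = 2r ≈ 11.6692.
S''(r) = 4π + 4·1248/r³ > 0, so this is the minimum; S ≈ 641.6885.

11.6692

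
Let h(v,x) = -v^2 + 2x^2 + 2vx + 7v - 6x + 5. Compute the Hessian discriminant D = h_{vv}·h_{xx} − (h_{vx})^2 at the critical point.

∂h/∂v = -2v + 2x + 7 = 0 and ∂h/∂x = 2v + 4x - 6 = 0, so (v, x) = (10/3, -1/6).
The Hessian has h_{vv} = -2, h_{xx} = 4, h_{vx} = 2, giving D = -12 < 0, so the point is a saddle point.
D = (-2)·(4) − (2)^2 = -12.

-12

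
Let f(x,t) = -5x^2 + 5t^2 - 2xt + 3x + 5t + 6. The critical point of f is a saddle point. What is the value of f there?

∂f/∂x = -10x - 2t + 3 = 0 and ∂f/∂t = -2x + 10t + 5 = 0, so (x, t) = (5/13, -11/26).
The Hessian has f_{xx} = -10, f_{tt} = 10, f_{xt} = -2, giving D = -104 < 0, so the point is a saddle point.
f(5/13, -11/26) = 287/52.

287/52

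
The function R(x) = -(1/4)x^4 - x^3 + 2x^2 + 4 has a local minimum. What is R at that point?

R'(x) = -x^3 - 3x^2 + 4x = 0 at x = -4, 0, 1.
Second-derivative test with R''(x) = -3x^2 - 6x + 4: R''(-4) = -20 < 0 ⇒ local maximum; R''(0) = 4 > 0 ⇒ local minimum; R''(1) = -5 < 0 ⇒ local maximum.
So the local minimum value is R(0) = 4.

4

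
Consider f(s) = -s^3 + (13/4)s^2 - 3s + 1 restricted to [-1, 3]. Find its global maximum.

33/4

The derivative is -3s^2 + (13/2)s - 3, which vanishes at s = 2/3 and s = 3/2.
Candidates: f(-1) = 33/4; f(2/3) = 4/27; f(3/2) = 7/16; f(3) = -23/4.
Hence the absolute maximum is 33/4 at s = -1.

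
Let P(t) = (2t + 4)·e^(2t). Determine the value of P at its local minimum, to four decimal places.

Differentiating with the product rule gives P'(t) = (4t + 10)·e^(2t). Since e^(2t) > 0, the only critical point is t = -5/2.
P''(-5/2) has the same sign as 4 > 0, so this is a local minimum.
P(-5/2) = (-1)·e^(-5) ≈ -0.0067.

-0.0067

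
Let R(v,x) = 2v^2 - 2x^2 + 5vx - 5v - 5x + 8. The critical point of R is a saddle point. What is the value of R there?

∂R/∂v = 4v + 5x - 5 = 0 and ∂R/∂x = 5v - 4x - 5 = 0, so (v, x) = (45/41, 5/41).
The Hessian has R_{vv} = 4, R_{xx} = -4, R_{vx} = 5, giving D = -41 < 0, so the point is a saddle point.
R(45/41, 5/41) = 203/41.

203/41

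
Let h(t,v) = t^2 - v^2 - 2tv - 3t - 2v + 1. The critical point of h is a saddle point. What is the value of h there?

∂h/∂t = 2t - 2v - 3 = 0 and ∂h/∂v = -2t - 2v - 2 = 0, so (t, v) = (1/4, -5/4).
The Hessian has h_{tt} = 2, h_{vv} = -2, h_{tv} = -2, giving D = -8 < 0, so the point is a saddle point.
h(1/4, -5/4) = 15/8.

15/8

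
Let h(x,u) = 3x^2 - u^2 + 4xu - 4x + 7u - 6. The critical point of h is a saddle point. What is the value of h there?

75/28

∂h/∂x = 6x + 4u - 4 = 0 and ∂h/∂u = 4x - 2u + 7 = 0, so (x, u) = (-5/7, 29/14).
The Hessian has h_{xx} = 6, h_{uu} = -2, h_{xu} = 4, giving D = -28 < 0, so the point is a saddle point.
h(-5/7, 29/14) = 75/28.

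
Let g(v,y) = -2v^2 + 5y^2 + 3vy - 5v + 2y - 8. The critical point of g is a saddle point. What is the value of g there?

-5

∂g/∂v = -4v + 3y - 5 = 0 and ∂g/∂y = 3v + 10y + 2 = 0, so (v, y) = (-8/7, 1/7).
The Hessian has g_{vv} = -4, g_{yy} = 10, g_{vy} = 3, giving D = -49 < 0, so the point is a saddle point.
g(-8/7, 1/7) = -5.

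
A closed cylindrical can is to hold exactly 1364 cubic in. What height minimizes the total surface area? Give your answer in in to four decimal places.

12.0201

With radius r and height h, πr²h = 1364 so h = 1364/(πr²), and S(r) = 2πr² + 2πrh = 2πr² + 2·1364/r.
S'(r) = 4πr − 2·1364/r² = 0 ⇒ r³ = 1364/(2π), so r ≈ 6.0101 and h = 2r ≈ 12.0201.
S''(r) = 4π + 4·1364/r³ > 0, so this is the minimum; S ≈ 680.8594.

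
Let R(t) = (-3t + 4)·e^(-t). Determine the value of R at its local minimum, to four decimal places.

-0.2909

R'(t) = (-3)·e^(-t) + (-3t + 4)·(-1)·e^(-t) = (3t - 7)·e^(-t). Since e^(-t) > 0, the only critical point is t = 7/3.
R''(7/3) has the same sign as 3 > 0, so this is a local minimum.
R(7/3) = (-3)·e^(-7/3) ≈ -0.2909.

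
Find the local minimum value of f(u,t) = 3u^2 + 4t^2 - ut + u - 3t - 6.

-310/47

∂f/∂u = 6u - t + 1 = 0 and ∂f/∂t = -u + 8t - 3 = 0, so (u, t) = (-5/47, 17/47).
The Hessian has f_{uu} = 6, f_{tt} = 8, f_{ut} = -1, giving D = 47 > 0 with f_{uu} > 0, so the point is a local minimum.
f(-5/47, 17/47) = -310/47.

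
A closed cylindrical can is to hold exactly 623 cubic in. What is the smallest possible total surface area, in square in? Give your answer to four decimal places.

403.8064

With radius r and height h, πr²h = 623 so h = 623/(πr²), and S(r) = 2πr² + 2πrh = 2πr² + 2·623/r.
S'(r) = 4πr − 2·623/r² = 0 ⇒ r³ = 623/(2π), so r ≈ 4.6285 and h = 2r ≈ 9.2569.
S''(r) = 4π + 4·623/r³ > 0, so this is the minimum; S ≈ 403.8064.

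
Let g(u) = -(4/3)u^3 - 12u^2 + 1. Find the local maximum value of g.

1

g'(u) = -4u^2 - 24u. Setting g'(u) = 0 gives u ∈ {-6, 0}.
Second-derivative test with g''(u) = -8u - 24: g''(-6) = 24 > 0 ⇒ local minimum; g''(0) = -24 < 0 ⇒ local maximum.
Thus g has its local maximum at u = 0, with value 1.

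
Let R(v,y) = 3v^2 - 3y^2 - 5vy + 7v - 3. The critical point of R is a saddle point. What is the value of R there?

-330/61

∂R/∂v = 6v - 5y + 7 = 0 and ∂R/∂y = -5v - 6y = 0, so (v, y) = (-42/61, 35/61).
The Hessian has R_{vv} = 6, R_{yy} = -6, R_{vy} = -5, giving D = -61 < 0, so the point is a saddle point.
R(-42/61, 35/61) = -330/61.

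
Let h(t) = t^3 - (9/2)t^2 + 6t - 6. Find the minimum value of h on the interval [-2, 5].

-44

Differentiating, h'(t) = 3t^2 - 9t + 6; which vanishes at t = 1 and t = 2.
Evaluating at the critical points and endpoints: h(-2) = -44,  h(1) = -7/2,  h(2) = -4,  h(5) = 73/2.
So the minimum is h(-2) = -44.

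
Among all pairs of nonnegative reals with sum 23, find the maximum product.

With x + y = 23, the product is P(x) = x(23 − x).
P'(x) = 23 − 2x = 0 gives x = 23/2; P'' = −2 < 0, so this is the maximum.
P = 23/2·23/2 = 529/4.

529/4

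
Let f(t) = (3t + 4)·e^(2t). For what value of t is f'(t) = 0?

-11/6

f'(t) = 3·e^(2t) + (3t + 4)·2·e^(2t) = (6t + 11)·e^(2t). Since e^(2t) > 0, the only critical point is t = -11/6.
f''(-11/6) has the same sign as 6 > 0, so this is a local minimum.
f(-11/6) = (-3/2)·e^(-11/3) ≈ -0.0383.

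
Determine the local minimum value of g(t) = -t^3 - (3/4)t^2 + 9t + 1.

Critical points: g'(t) = -3t^2 - (3/2)t + 9 vanishes at t = -2, 3/2.
Second-derivative test with g''(t) = -6t - 3/2: g''(-2) = 21/2 > 0 ⇒ local minimum; g''(3/2) = -21/2 < 0 ⇒ local maximum.
The local minimum is g(-2) = -12.

-12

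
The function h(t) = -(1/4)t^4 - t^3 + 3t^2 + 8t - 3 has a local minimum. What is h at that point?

-29/4

h'(t) = -t^3 - 3t^2 + 6t + 8. Setting h'(t) = 0 gives t ∈ {-4, -1, 2}.
Second-derivative test with h''(t) = -3t^2 - 6t + 6: h''(-4) = -18 < 0 ⇒ local maximum; h''(-1) = 9 > 0 ⇒ local minimum; h''(2) = -18 < 0 ⇒ local maximum.
The local minimum is h(-1) = -29/4.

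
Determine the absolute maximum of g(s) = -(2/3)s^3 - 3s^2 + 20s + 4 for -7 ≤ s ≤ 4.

g'(s) = -2s^2 - 6s + 20, which vanishes at s = -5 and s = 2.
Compare values at every candidate in [-7, 4]: g(-7) = -163/3,  g(-5) = -263/3,  g(2) = 80/3,  g(4) = -20/3.
The maximum over the interval is 80/3, attained at s = 2.

80/3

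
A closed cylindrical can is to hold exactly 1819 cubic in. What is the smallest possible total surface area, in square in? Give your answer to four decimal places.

With radius r and height h, πr²h = 1819 so h = 1819/(πr²), and S(r) = 2πr² + 2πrh = 2πr² + 2·1819/r.
S'(r) = 4πr − 2·1819/r² = 0 ⇒ r³ = 1819/(2π), so r ≈ 6.6153 and h = 2r ≈ 13.2306.
S''(r) = 4π + 4·1819/r³ > 0, so this is the minimum; S ≈ 824.9032.

824.9032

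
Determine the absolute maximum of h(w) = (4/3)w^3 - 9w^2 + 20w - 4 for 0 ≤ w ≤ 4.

h'(w) = 4w^2 - 18w + 20, which vanishes at w = 2 and w = 5/2.
Compare values at every candidate in [0, 4]: h(0) = -4, h(2) = 32/3, h(5/2) = 127/12, h(4) = 52/3.
The maximum over the interval is 52/3, attained at w = 4.

52/3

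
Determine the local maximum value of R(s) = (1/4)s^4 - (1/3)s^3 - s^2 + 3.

Critical points: R'(s) = s^3 - s^2 - 2s vanishes at s = -1, 0, 2.
Since R''(s) = 3s^2 - 2s - 2, we get R''(-1) = 3 > 0 ⇒ local minimum; R''(0) = -2 < 0 ⇒ local maximum; R''(2) = 6 > 0 ⇒ local minimum.
The local maximum is R(0) = 3.

3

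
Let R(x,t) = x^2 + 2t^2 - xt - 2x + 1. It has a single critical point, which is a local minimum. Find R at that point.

∂R/∂x = 2x - t - 2 = 0 and ∂R/∂t = -x + 4t = 0, so (x, t) = (8/7, 2/7).
The Hessian has R_{xx} = 2, R_{tt} = 4, R_{xt} = -1, giving D = 7 > 0 with R_{xx} > 0, so the point is a local minimum.
R(8/7, 2/7) = -1/7.

-1/7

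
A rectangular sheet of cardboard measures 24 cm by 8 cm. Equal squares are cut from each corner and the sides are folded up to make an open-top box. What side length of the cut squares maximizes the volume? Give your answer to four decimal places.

1.8057

With cut size x, the volume is V(x) = x(24 − 2x)(8 − 2x) for 0 < x < 4.
V'(x) = 12x^2 − 128x + 192. Setting V'(x) = 0 gives x ≈ 1.8057 (the root in (0, 4)).
V''(x) = 24x − 128 is negative there, so this is the maximum; V ≈ 161.5694.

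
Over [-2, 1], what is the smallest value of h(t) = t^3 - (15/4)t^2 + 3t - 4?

-33

h'(t) = 3t^2 - (15/2)t + 3, whose only zero in [-2, 1] is t = 1/2.
Compare values at every candidate in [-2, 1]: h(-2) = -33, h(1/2) = -53/16, h(1) = -15/4.
The minimum over the interval is -33, attained at t = -2.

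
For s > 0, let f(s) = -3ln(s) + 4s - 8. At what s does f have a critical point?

f'(s) = -3/s + 4 = 0 gives s = 3/4.
f''(s) = 3/s², which is positive for s > 0, so this is a local minimum.
f(3/4) = -3·ln(3/4) + 3 - 8 ≈ -4.1370.

3/4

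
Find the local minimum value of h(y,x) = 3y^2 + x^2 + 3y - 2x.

-7/4

∂h/∂y = 6y + 3 = 0 and ∂h/∂x = 2x - 2 = 0, so (y, x) = (-1/2, 1).
The Hessian has h_{yy} = 6, h_{xx} = 2, h_{yx} = 0, giving D = 12 > 0 with h_{yy} > 0, so the point is a local minimum.
h(-1/2, 1) = -7/4.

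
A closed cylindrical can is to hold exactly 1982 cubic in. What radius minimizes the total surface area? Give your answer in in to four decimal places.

6.8073

With radius r and height h, πr²h = 1982 so h = 1982/(πr²), and S(r) = 2πr² + 2πrh = 2πr² + 2·1982/r.
S'(r) = 4πr − 2·1982/r² = 0 ⇒ r³ = 1982/(2π), so r ≈ 6.8073 and h = 2r ≈ 13.6146.
S''(r) = 4π + 4·1982/r³ > 0, so this is the minimum; S ≈ 873.4747.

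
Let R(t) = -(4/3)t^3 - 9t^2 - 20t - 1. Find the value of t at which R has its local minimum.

Critical points: R'(t) = -4t^2 - 18t - 20 vanishes at t = -5/2, -2.
Second-derivative test with R''(t) = -8t - 18: R''(-5/2) = 2 > 0 ⇒ local minimum; R''(-2) = -2 < 0 ⇒ local maximum.
So the local minimum value is R(-5/2) = 163/12.

-5/2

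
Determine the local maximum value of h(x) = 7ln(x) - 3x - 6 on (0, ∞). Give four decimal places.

h'(x) = 7/x − 3 = 0 gives x = 7/3.
h''(x) = -7/x², which is negative for x > 0, so this is a local maximum.
h(7/3) = 7·ln(7/3) - 7 - 6 ≈ -7.0689.

-7.0689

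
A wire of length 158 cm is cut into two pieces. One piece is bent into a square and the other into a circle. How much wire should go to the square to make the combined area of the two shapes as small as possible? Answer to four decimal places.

88.4957

Let x be the length used for the square. Square side x/4; circle radius (158−x)/(2π).
A(x) = (x/4)² + π·((158−x)/(2π))² = x²/16 + (158−x)²/(4π) for 0 ≤ x ≤ 158. A'(x) = x/8 − (158−x)/(2π) = 0 gives x = 4·158/(π+4) ≈ 88.4957.
A'' = 1/8 + 1/(2π) > 0, so this gives the minimum combined area; x ≈ 88.4957 cm to the square.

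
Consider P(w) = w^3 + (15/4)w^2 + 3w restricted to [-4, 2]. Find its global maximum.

P'(w) = 3w^2 + (15/2)w + 3, which vanishes at w = -2 and w = -1/2.
Evaluating at the critical points and endpoints: P(-4) = -16; P(-2) = 1; P(-1/2) = -11/16; P(2) = 29.
The maximum over the interval is 29, attained at w = 2.

29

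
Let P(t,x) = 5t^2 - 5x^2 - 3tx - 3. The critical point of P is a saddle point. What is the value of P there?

-3

∂P/∂t = 10t - 3x = 0 and ∂P/∂x = -3t - 10x = 0, so (t, x) = (0, 0).
The Hessian has P_{tt} = 10, P_{xx} = -10, P_{tx} = -3, giving D = -109 < 0, so the point is a saddle point.
P(0, 0) = -3.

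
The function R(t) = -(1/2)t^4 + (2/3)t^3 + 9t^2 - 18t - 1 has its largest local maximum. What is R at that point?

R'(t) = -2t^3 + 2t^2 + 18t - 18. Setting R'(t) = 0 gives t ∈ {-3, 1, 3}.
R''(t) = -6t^2 + 4t + 18. R''(-3) = -48 < 0 ⇒ local maximum; R''(1) = 16 > 0 ⇒ local minimum; R''(3) = -24 < 0 ⇒ local maximum.
The largest local maximum is R(-3) = 151/2.

151/2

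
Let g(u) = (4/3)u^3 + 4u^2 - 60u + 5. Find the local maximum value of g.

g'(u) = 4u^2 + 8u - 60 = 0 at u = -5, 3.
g''(u) = 8u + 8. g''(-5) = -32 < 0 ⇒ local maximum; g''(3) = 32 > 0 ⇒ local minimum.
So the local maximum value is g(-5) = 715/3.

715/3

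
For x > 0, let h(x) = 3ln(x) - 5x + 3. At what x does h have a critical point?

h'(x) = 3/x − 5 = 0 gives x = 3/5.
h''(x) = -3/x², which is negative for x > 0, so this is a local maximum.
h(3/5) = 3·ln(3/5) - 3 + 3 ≈ -1.5325.

3/5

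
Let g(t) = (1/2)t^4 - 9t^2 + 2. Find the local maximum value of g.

2

Critical points: g'(t) = 2t^3 - 18t vanishes at t = -3, 0, 3.
Since g''(t) = 6t^2 - 18, we get g''(-3) = 36 > 0 ⇒ local minimum; g''(0) = -18 < 0 ⇒ local maximum; g''(3) = 36 > 0 ⇒ local minimum.
So the local maximum value is g(0) = 2.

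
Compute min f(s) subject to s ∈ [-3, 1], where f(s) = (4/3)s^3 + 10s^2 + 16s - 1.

-25/3

f'(s) = 4s^2 + 20s + 16, whose only zero in [-3, 1] is s = -1.
Candidates: f(-3) = 5,  f(-1) = -25/3,  f(1) = 79/3.
Hence the absolute minimum is -25/3 at s = -1.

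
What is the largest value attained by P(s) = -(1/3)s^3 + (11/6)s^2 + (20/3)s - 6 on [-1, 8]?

Differentiating, P'(s) = -s^2 + (11/3)s + 20/3; whose only zero in [-1, 8] is s = 5.
Candidates: P(-1) = -21/2,  P(5) = 63/2,  P(8) = -6.
The maximum over the interval is 63/2, attained at s = 5.

63/2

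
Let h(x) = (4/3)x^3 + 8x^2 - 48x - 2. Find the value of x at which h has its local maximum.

-6

h'(x) = 4x^2 + 16x - 48 = 0 at x = -6, 2.
Since h''(x) = 8x + 16, we get h''(-6) = -32 < 0 ⇒ local maximum; h''(2) = 32 > 0 ⇒ local minimum.
So the local maximum value is h(-6) = 286.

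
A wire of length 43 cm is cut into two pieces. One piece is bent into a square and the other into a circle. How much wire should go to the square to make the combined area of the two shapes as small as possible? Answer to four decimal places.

24.0843

Let x be the length used for the square. Square side x/4; circle radius (43−x)/(2π).
A(x) = (x/4)² + π·((43−x)/(2π))² = x²/16 + (43−x)²/(4π) for 0 ≤ x ≤ 43. A'(x) = x/8 − (43−x)/(2π) = 0 gives x = 4·43/(π+4) ≈ 24.0843.
A'' = 1/8 + 1/(2π) > 0, so this gives the minimum combined area; x ≈ 24.0843 cm to the square.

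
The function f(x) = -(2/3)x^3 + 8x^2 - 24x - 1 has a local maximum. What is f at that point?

Critical points: f'(x) = -2x^2 + 16x - 24 vanishes at x = 2, 6.
Since f''(x) = -4x + 16, we get f''(2) = 8 > 0 ⇒ local minimum; f''(6) = -8 < 0 ⇒ local maximum.
The local maximum is f(6) = -1.

-1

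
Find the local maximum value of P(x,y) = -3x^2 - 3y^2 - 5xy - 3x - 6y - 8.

-43/11

∂P/∂x = -6x - 5y - 3 = 0 and ∂P/∂y = -5x - 6y - 6 = 0, so (x, y) = (12/11, -21/11).
The Hessian has P_{xx} = -6, P_{yy} = -6, P_{xy} = -5, giving D = 11 > 0 with P_{xx} < 0, so the point is a local maximum.
P(12/11, -21/11) = -43/11.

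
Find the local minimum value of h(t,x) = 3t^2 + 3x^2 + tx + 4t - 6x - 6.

-78/7

∂h/∂t = 6t + x + 4 = 0 and ∂h/∂x = t + 6x - 6 = 0, so (t, x) = (-6/7, 8/7).
The Hessian has h_{tt} = 6, h_{xx} = 6, h_{tx} = 1, giving D = 35 > 0 with h_{tt} > 0, so the point is a local minimum.
h(-6/7, 8/7) = -78/7.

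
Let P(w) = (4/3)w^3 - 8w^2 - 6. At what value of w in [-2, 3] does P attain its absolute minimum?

The derivative is 4w^2 - 16w, whose only zero in [-2, 3] is w = 0.
Compare values at every candidate in [-2, 3]: P(-2) = -146/3, P(0) = -6, P(3) = -42.
So the minimum is P(-2) = -146/3.

-2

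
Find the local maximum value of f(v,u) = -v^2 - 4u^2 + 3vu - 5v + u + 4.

114/7

∂f/∂v = -2v + 3u - 5 = 0 and ∂f/∂u = 3v - 8u + 1 = 0, so (v, u) = (-37/7, -13/7).
The Hessian has f_{vv} = -2, f_{uu} = -8, f_{vu} = 3, giving D = 7 > 0 with f_{vv} < 0, so the point is a local maximum.
f(-37/7, -13/7) = 114/7.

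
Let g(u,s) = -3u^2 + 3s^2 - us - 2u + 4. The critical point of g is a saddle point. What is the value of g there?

160/37

∂g/∂u = -6u - s - 2 = 0 and ∂g/∂s = -u + 6s = 0, so (u, s) = (-12/37, -2/37).
The Hessian has g_{uu} = -6, g_{ss} = 6, g_{us} = -1, giving D = -37 < 0, so the point is a saddle point.
g(-12/37, -2/37) = 160/37.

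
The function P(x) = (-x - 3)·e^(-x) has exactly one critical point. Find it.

-2

P'(x) = (-1)·e^(-x) + (-x - 3)·(-1)·e^(-x) = (x + 2)·e^(-x). Since e^(-x) > 0, the only critical point is x = -2.
P''(-2) has the same sign as 1 > 0, so this is a local minimum.
P(-2) = (-1)·e^(2) ≈ -7.3891.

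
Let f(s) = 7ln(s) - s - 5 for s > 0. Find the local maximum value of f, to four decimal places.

f'(s) = 7/s − 1 = 0 gives s = 7.
f''(s) = -7/s², which is negative for s > 0, so this is a local maximum.
f(7) = 7·ln(7) - 7 - 5 ≈ 1.6214.

1.6214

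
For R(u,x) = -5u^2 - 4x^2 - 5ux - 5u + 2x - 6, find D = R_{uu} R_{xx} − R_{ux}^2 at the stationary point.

∂R/∂u = -10u - 5x - 5 = 0 and ∂R/∂x = -5u - 8x + 2 = 0, so (u, x) = (-10/11, 9/11).
The Hessian has R_{uu} = -10, R_{xx} = -8, R_{ux} = -5, giving D = 55 > 0 with R_{uu} < 0, so the point is a local maximum.
D = (-10)·(-8) − (-5)^2 = 55.

55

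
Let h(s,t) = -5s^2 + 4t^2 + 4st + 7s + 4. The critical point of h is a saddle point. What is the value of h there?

∂h/∂s = -10s + 4t + 7 = 0 and ∂h/∂t = 4s + 8t = 0, so (s, t) = (7/12, -7/24).
The Hessian has h_{ss} = -10, h_{tt} = 8, h_{st} = 4, giving D = -96 < 0, so the point is a saddle point.
h(7/12, -7/24) = 145/24.

145/24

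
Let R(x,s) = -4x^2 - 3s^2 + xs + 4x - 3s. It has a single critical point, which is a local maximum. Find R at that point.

72/47

∂R/∂x = -8x + s + 4 = 0 and ∂R/∂s = x - 6s - 3 = 0, so (x, s) = (21/47, -20/47).
The Hessian has R_{xx} = -8, R_{ss} = -6, R_{xs} = 1, giving D = 47 > 0 with R_{xx} < 0, so the point is a local maximum.
R(21/47, -20/47) = 72/47.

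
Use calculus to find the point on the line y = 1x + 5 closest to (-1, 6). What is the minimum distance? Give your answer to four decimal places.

1.4142

Minimize D(x)^2 = (x + 1)^2 + (x - 1)^2.
d/dx[D^2] = 2(x + 1) + 2·1·(x - 1) = 0 ⇒ x = 0.
Then y = 5 and the distance is √(2) ≈ 1.4142.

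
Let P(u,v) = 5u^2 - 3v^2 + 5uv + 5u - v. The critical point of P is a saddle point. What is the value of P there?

∂P/∂u = 10u + 5v + 5 = 0 and ∂P/∂v = 5u - 6v - 1 = 0, so (u, v) = (-5/17, -7/17).
The Hessian has P_{uu} = 10, P_{vv} = -6, P_{uv} = 5, giving D = -85 < 0, so the point is a saddle point.
P(-5/17, -7/17) = -9/17.

-9/17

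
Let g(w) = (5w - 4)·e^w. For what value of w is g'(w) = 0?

Differentiating with the product rule gives g'(w) = (5w + 1)·e^w. Since e^w > 0, the only critical point is w = -1/5.
g''(-1/5) has the same sign as 5 > 0, so this is a local minimum.
g(-1/5) = (-5)·e^(-1/5) ≈ -4.0937.

-1/5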